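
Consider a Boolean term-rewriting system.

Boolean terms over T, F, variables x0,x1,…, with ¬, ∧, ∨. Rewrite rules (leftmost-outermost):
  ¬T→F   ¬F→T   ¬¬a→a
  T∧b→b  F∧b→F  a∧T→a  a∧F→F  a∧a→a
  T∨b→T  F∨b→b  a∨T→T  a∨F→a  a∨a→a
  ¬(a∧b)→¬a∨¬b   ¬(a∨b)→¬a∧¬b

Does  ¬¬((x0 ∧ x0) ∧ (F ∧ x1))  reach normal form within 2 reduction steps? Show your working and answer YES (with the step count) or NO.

Answer: NO — after 2 steps the term is x0 ∧ (F ∧ x1), not yet normal

Working:
  start: ¬¬((x0 ∧ x0) ∧ (F ∧ x1))
  step 1: (x0 ∧ x0) ∧ (F ∧ x1)
  step 2: x0 ∧ (F ∧ x1)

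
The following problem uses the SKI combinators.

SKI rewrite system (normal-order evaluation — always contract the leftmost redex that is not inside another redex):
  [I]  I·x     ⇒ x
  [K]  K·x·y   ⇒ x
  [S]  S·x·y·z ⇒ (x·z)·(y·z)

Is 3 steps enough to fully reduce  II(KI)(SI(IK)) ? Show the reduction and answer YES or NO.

  start: II(KI)(SI(IK))
  step 1: I(KI)(SI(IK))
  step 2: KI(SI(IK))
  step 3: I

Answer: YES — reaches normal form I in 3 ≤ 3 steps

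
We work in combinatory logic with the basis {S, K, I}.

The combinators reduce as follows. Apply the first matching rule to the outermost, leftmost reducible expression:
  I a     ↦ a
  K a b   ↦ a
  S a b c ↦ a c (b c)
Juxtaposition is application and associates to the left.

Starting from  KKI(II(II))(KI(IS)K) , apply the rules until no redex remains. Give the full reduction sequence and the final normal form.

  start: KKI(II(II))(KI(IS)K)
  step 1: K(II(II))(KI(IS)K)
  step 2: II(II)
  step 3: I(II)
  step 4: II
  step 5: I

Answer: normal form = I  (in 5 steps)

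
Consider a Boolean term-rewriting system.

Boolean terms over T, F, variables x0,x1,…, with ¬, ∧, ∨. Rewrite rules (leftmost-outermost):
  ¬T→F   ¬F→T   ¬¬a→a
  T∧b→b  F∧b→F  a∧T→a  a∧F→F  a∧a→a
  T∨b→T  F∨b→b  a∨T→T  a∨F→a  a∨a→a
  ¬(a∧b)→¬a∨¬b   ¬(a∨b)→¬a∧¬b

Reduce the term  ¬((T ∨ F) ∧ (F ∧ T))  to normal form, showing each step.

  start: ¬((T ∨ F) ∧ (F ∧ T))
  step 1: ¬(T ∨ F) ∨ ¬(F ∧ T)
  step 2: (¬T ∧ ¬F) ∨ ¬(F ∧ T)
  step 3: (F ∧ ¬F) ∨ ¬(F ∧ T)
  step 4: F ∨ ¬(F ∧ T)
  step 5: ¬(F ∧ T)
  step 6: ¬F ∨ ¬T
  step 7: T ∨ ¬T
  step 8: T

Answer: normal form = T  (in 8 steps)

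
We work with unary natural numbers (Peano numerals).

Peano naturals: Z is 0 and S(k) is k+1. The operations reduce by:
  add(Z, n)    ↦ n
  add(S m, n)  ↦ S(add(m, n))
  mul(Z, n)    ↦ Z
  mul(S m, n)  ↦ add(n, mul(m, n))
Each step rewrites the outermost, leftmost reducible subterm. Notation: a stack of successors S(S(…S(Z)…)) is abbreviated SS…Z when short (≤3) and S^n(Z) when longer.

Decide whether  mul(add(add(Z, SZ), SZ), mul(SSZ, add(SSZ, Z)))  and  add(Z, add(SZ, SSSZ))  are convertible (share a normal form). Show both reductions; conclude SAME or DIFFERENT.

Answer: DIFFERENT — A ⇓ S^8(Z), B ⇓ S^4(Z)

Derivation:
Term A:
  start: mul(add(add(Z, SZ), SZ), mul(SSZ, add(SSZ, Z)))
  [1] mul(add(SZ, SZ), mul(SSZ, add(SSZ, Z)))
  [2] mul(S(add(Z, SZ)), mul(SSZ, add(SSZ, Z)))
  [3] add(mul(SSZ, add(SSZ, Z)), mul(add(Z, SZ), mul(SSZ, add(SSZ, Z))))
  [4] add(add(add(SSZ, Z), mul(SZ, add(SSZ, Z))), mul(add(Z, SZ), mul(SSZ, add(SSZ, Z))))
  [5] add(add(S(add(SZ, Z)), mul(SZ, add(SSZ, Z))), mul(add(Z, SZ), mul(SSZ, add(SSZ, Z))))
  [6] add(S(add(add(SZ, Z), mul(SZ, add(SSZ, Z)))), mul(add(Z, SZ), mul(SSZ, add(SSZ, Z))))
  [7] S(add(add(add(SZ, Z), mul(SZ, add(SSZ, Z))), mul(add(Z, SZ), mul(SSZ, add(SSZ, Z)))))
  [8] S(add(add(S(add(Z, Z)), mul(SZ, add(SSZ, Z))), mul(add(Z, SZ), mul(SSZ, add(SSZ, Z)))))
  [9] S(add(S(add(add(Z, Z), mul(SZ, add(SSZ, Z)))), mul(add(Z, SZ), mul(SSZ, add(SSZ, Z)))))
  [10] S(S(add(add(add(Z, Z), mul(SZ, add(SSZ, Z))), mul(add(Z, SZ), mul(SSZ, add(SSZ, Z))))))
  [11] S(S(add(add(Z, mul(SZ, add(SSZ, Z))), mul(add(Z, SZ), mul(SSZ, add(SSZ, Z))))))
  [12] S(S(add(mul(SZ, add(SSZ, Z)), mul(add(Z, SZ), mul(SSZ, add(SSZ, Z))))))
  [13] S(S(add(add(add(SSZ, Z), mul(Z, add(SSZ, Z))), mul(add(Z, SZ), mul(SSZ, add(SSZ, Z))))))
  [14] S(S(add(add(S(add(SZ, Z)), mul(Z, add(SSZ, Z))), mul(add(Z, SZ), mul(SSZ, add(SSZ, Z))))))
  [15] S(S(add(S(add(add(SZ, Z), mul(Z, add(SSZ, Z)))), mul(add(Z, SZ), mul(SSZ, add(SSZ, Z))))))
  [16] S(S(S(add(add(add(SZ, Z), mul(Z, add(SSZ, Z))), mul(add(Z, SZ), mul(SSZ, add(SSZ, Z)))))))
  [17] S(S(S(add(add(S(add(Z, Z)), mul(Z, add(SSZ, Z))), mul(add(Z, SZ), mul(SSZ, add(SSZ, Z)))))))
  [18] S(S(S(add(S(add(add(Z, Z), mul(Z, add(SSZ, Z)))), mul(add(Z, SZ), mul(SSZ, add(SSZ, Z)))))))
  [19] S(S(S(S(add(add(add(Z, Z), mul(Z, add(SSZ, Z))), mul(add(Z, SZ), mul(SSZ, add(SSZ, Z))))))))
  [20] S(S(S(S(add(add(Z, mul(Z, add(SSZ, Z))), mul(add(Z, SZ), mul(SSZ, add(SSZ, Z))))))))
  [21] S(S(S(S(add(mul(Z, add(SSZ, Z)), mul(add(Z, SZ), mul(SSZ, add(SSZ, Z))))))))
  [22] S(S(S(S(add(Z, mul(add(Z, SZ), mul(SSZ, add(SSZ, Z))))))))
  [23] S(S(S(S(mul(add(Z, SZ), mul(SSZ, add(SSZ, Z)))))))
  [24] S(S(S(S(mul(SZ, mul(SSZ, add(SSZ, Z)))))))
  [25] S(S(S(S(add(mul(SSZ, add(SSZ, Z)), mul(Z, mul(SSZ, add(SSZ, Z))))))))
  [26] S(S(S(S(add(add(add(SSZ, Z), mul(SZ, add(SSZ, Z))), mul(Z, mul(SSZ, add(SSZ, Z))))))))
  [27] S(S(S(S(add(add(S(add(SZ, Z)), mul(SZ, add(SSZ, Z))), mul(Z, mul(SSZ, add(SSZ, Z))))))))
  [28] S(S(S(S(add(S(add(add(SZ, Z), mul(SZ, add(SSZ, Z)))), mul(Z, mul(SSZ, add(SSZ, Z))))))))
  [29] S(S(S(S(S(add(add(add(SZ, Z), mul(SZ, add(SSZ, Z))), mul(Z, mul(SSZ, add(SSZ, Z)))))))))
  [30] S(S(S(S(S(add(add(S(add(Z, Z)), mul(SZ, add(SSZ, Z))), mul(Z, mul(SSZ, add(SSZ, Z)))))))))
  [31] S(S(S(S(S(add(S(add(add(Z, Z), mul(SZ, add(SSZ, Z)))), mul(Z, mul(SSZ, add(SSZ, Z)))))))))
  [32] S(S(S(S(S(S(add(add(add(Z, Z), mul(SZ, add(SSZ, Z))), mul(Z, mul(SSZ, add(SSZ, Z))))))))))
  [33] S(S(S(S(S(S(add(add(Z, mul(SZ, add(SSZ, Z))), mul(Z, mul(SSZ, add(SSZ, Z))))))))))
  [34] S(S(S(S(S(S(add(mul(SZ, add(SSZ, Z)), mul(Z, mul(SSZ, add(SSZ, Z))))))))))
  [35] S(S(S(S(S(S(add(add(add(SSZ, Z), mul(Z, add(SSZ, Z))), mul(Z, mul(SSZ, add(SSZ, Z))))))))))
  [36] S(S(S(S(S(S(add(add(S(add(SZ, Z)), mul(Z, add(SSZ, Z))), mul(Z, mul(SSZ, add(SSZ, Z))))))))))
  [37] S(S(S(S(S(S(add(S(add(add(SZ, Z), mul(Z, add(SSZ, Z)))), mul(Z, mul(SSZ, add(SSZ, Z))))))))))
  [38] S(S(S(S(S(S(S(add(add(add(SZ, Z), mul(Z, add(SSZ, Z))), mul(Z, mul(SSZ, add(SSZ, Z)))))))))))
  [39] S(S(S(S(S(S(S(add(add(S(add(Z, Z)), mul(Z, add(SSZ, Z))), mul(Z, mul(SSZ, add(SSZ, Z)))))))))))
  [40] S(S(S(S(S(S(S(add(S(add(add(Z, Z), mul(Z, add(SSZ, Z)))), mul(Z, mul(SSZ, add(SSZ, Z)))))))))))
  [41] S(S(S(S(S(S(S(S(add(add(add(Z, Z), mul(Z, add(SSZ, Z))), mul(Z, mul(SSZ, add(SSZ, Z))))))))))))
  [42] S(S(S(S(S(S(S(S(add(add(Z, mul(Z, add(SSZ, Z))), mul(Z, mul(SSZ, add(SSZ, Z))))))))))))
  [43] S(S(S(S(S(S(S(S(add(mul(Z, add(SSZ, Z)), mul(Z, mul(SSZ, add(SSZ, Z))))))))))))
  [44] S(S(S(S(S(S(S(S(add(Z, mul(Z, mul(SSZ, add(SSZ, Z))))))))))))
  [45] S(S(S(S(S(S(S(S(mul(Z, mul(SSZ, add(SSZ, Z)))))))))))
  [46] S^8(Z)

Term B:
  start: add(Z, add(SZ, SSSZ))
  [1] add(SZ, SSSZ)
  [2] S(add(Z, SSSZ))
  [3] S^4(Z)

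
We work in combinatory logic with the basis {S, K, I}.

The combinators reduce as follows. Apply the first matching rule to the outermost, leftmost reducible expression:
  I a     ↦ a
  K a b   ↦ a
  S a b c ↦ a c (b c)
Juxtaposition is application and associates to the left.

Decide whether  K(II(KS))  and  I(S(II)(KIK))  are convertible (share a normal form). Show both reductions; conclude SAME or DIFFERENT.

Answer: DIFFERENT — A ⇓ K(KS), B ⇓ SII

Derivation:
Term A:
  start: K(II(KS))
  [1] K(I(KS))
  [2] K(KS)

Term B:
  start: I(S(II)(KIK))
  [1] S(II)(KIK)
  [2] SI(KIK)
  [3] SII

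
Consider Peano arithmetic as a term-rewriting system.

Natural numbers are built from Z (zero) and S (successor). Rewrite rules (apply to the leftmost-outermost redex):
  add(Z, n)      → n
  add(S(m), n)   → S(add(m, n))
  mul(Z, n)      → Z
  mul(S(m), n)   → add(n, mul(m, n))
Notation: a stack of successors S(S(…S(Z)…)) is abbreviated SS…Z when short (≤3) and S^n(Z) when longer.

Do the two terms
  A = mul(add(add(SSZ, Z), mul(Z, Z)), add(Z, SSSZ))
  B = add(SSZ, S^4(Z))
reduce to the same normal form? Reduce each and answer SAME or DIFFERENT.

Answer: SAME — A ⇓ S^6(Z), B ⇓ S^6(Z)

Derivation:
Term A:
  start: mul(add(add(SSZ, Z), mul(Z, Z)), add(Z, SSSZ))
  step 1: mul(add(S(add(SZ, Z)), mul(Z, Z)), add(Z, SSSZ))
  step 2: mul(S(add(add(SZ, Z), mul(Z, Z))), add(Z, SSSZ))
  step 3: add(add(Z, SSSZ), mul(add(add(SZ, Z), mul(Z, Z)), add(Z, SSSZ)))
  step 4: add(SSSZ, mul(add(add(SZ, Z), mul(Z, Z)), add(Z, SSSZ)))
  step 5: S(add(SSZ, mul(add(add(SZ, Z), mul(Z, Z)), add(Z, SSSZ))))
  step 6: S(S(add(SZ, mul(add(add(SZ, Z), mul(Z, Z)), add(Z, SSSZ)))))
  step 7: S(S(S(add(Z, mul(add(add(SZ, Z), mul(Z, Z)), add(Z, SSSZ))))))
  step 8: S(S(S(mul(add(add(SZ, Z), mul(Z, Z)), add(Z, SSSZ)))))
  step 9: S(S(S(mul(add(S(add(Z, Z)), mul(Z, Z)), add(Z, SSSZ)))))
  step 10: S(S(S(mul(S(add(add(Z, Z), mul(Z, Z))), add(Z, SSSZ)))))
  step 11: S(S(S(add(add(Z, SSSZ), mul(add(add(Z, Z), mul(Z, Z)), add(Z, SSSZ))))))
  step 12: S(S(S(add(SSSZ, mul(add(add(Z, Z), mul(Z, Z)), add(Z, SSSZ))))))
  step 13: S(S(S(S(add(SSZ, mul(add(add(Z, Z), mul(Z, Z)), add(Z, SSSZ)))))))
  step 14: S(S(S(S(S(add(SZ, mul(add(add(Z, Z), mul(Z, Z)), add(Z, SSSZ))))))))
  step 15: S(S(S(S(S(S(add(Z, mul(add(add(Z, Z), mul(Z, Z)), add(Z, SSSZ)))))))))
  step 16: S(S(S(S(S(S(mul(add(add(Z, Z), mul(Z, Z)), add(Z, SSSZ))))))))
  step 17: S(S(S(S(S(S(mul(add(Z, mul(Z, Z)), add(Z, SSSZ))))))))
  step 18: S(S(S(S(S(S(mul(mul(Z, Z), add(Z, SSSZ))))))))
  step 19: S(S(S(S(S(S(mul(Z, add(Z, SSSZ))))))))
  step 20: S^6(Z)

Term B:
  start: add(SSZ, S^4(Z))
  step 1: S(add(SZ, S^4(Z)))
  step 2: S(S(add(Z, S^4(Z))))
  step 3: S^6(Z)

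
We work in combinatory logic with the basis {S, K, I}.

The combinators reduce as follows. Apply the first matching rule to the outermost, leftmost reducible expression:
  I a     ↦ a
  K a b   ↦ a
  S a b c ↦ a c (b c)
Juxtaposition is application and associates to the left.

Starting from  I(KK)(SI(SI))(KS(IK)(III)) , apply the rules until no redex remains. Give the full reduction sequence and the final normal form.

  start: I(KK)(SI(SI))(KS(IK)(III))
  step 1: KK(SI(SI))(KS(IK)(III))
  step 2: K(KS(IK)(III))
  step 3: K(S(III))
  step 4: K(S(II))
  step 5: K(SI)

Answer: normal form = K(SI)  (in 5 steps)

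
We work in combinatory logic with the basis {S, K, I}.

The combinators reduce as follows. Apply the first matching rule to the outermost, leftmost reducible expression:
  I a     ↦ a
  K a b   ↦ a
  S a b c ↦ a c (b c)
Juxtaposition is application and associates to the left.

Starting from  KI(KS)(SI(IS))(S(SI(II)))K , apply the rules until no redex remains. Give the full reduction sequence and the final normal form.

  start: KI(KS)(SI(IS))(S(SI(II)))K
  [1] I(SI(IS))(S(SI(II)))K
  [2] SI(IS)(S(SI(II)))K
  [3] I(S(SI(II)))(IS(S(SI(II))))K
  [4] S(SI(II))(IS(S(SI(II))))K
  [5] SI(II)K(IS(S(SI(II)))K)
  [6] IK(IIK)(IS(S(SI(II)))K)
  [7] K(IIK)(IS(S(SI(II)))K)
  [8] IIK
  [9] IK
  [10] K

Answer: normal form = K  (in 10 steps)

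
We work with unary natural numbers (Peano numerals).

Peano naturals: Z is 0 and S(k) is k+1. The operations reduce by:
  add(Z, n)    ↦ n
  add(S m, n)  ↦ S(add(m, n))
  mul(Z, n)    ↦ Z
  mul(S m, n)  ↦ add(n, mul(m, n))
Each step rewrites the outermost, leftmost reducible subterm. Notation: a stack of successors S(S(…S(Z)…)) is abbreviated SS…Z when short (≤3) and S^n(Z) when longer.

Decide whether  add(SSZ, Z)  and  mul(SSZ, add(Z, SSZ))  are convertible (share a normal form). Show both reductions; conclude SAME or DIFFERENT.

Term A:
  start: add(SSZ, Z)
  →1  S(add(SZ, Z))
  →2  S(S(add(Z, Z)))
  →3  SSZ

Term B:
  start: mul(SSZ, add(Z, SSZ))
  →1  add(add(Z, SSZ), mul(SZ, add(Z, SSZ)))
  →2  add(SSZ, mul(SZ, add(Z, SSZ)))
  →3  S(add(SZ, mul(SZ, add(Z, SSZ))))
  →4  S(S(add(Z, mul(SZ, add(Z, SSZ)))))
  →5  S(S(mul(SZ, add(Z, SSZ))))
  →6  S(S(add(add(Z, SSZ), mul(Z, add(Z, SSZ)))))
  →7  S(S(add(SSZ, mul(Z, add(Z, SSZ)))))
  →8  S(S(S(add(SZ, mul(Z, add(Z, SSZ))))))
  →9  S(S(S(S(add(Z, mul(Z, add(Z, SSZ)))))))
  →10  S(S(S(S(mul(Z, add(Z, SSZ))))))
  →11  S^4(Z)

Answer: DIFFERENT — A ⇓ SSZ, B ⇓ S^4(Z)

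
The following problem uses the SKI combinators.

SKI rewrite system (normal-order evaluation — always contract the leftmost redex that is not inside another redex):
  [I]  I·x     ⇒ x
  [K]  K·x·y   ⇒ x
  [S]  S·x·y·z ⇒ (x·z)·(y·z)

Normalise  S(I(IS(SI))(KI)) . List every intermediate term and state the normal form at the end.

Answer: normal form = S(S(SI)(KI))  (in 2 steps)

Working:
  start: S(I(IS(SI))(KI))
  step 1: S(IS(SI)(KI))
  step 2: S(S(SI)(KI))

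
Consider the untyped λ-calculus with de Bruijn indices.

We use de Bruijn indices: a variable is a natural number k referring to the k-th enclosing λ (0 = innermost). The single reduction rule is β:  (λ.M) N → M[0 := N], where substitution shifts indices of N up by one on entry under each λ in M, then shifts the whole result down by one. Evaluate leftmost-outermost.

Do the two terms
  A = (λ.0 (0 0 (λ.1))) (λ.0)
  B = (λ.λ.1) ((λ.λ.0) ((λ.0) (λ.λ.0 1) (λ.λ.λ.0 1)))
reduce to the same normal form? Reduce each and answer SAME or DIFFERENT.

Term A:
  start: (λ.0 (0 0 (λ.1))) (λ.0)
  →1  (λ.0) ((λ.0) (λ.0) (λ.λ.0))
  →2  (λ.0) (λ.0) (λ.λ.0)
  →3  (λ.0) (λ.λ.0)
  →4  λ.λ.0

Term B:
  start: (λ.λ.1) ((λ.λ.0) ((λ.0) (λ.λ.0 1) (λ.λ.λ.0 1)))
  →1  λ.(λ.λ.0) ((λ.0) (λ.λ.0 1) (λ.λ.λ.0 1))
  →2  λ.λ.0

Answer: SAME — A ⇓ λ.λ.0, B ⇓ λ.λ.0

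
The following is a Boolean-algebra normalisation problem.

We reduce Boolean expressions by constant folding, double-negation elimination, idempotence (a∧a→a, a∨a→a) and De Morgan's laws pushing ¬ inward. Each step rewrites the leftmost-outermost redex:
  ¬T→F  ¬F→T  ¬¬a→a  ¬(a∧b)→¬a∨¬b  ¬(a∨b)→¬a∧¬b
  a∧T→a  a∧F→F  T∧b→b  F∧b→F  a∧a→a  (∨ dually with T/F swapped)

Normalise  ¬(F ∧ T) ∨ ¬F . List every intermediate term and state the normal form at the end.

Answer: normal form = T  (in 4 steps)

Reduction:
  start: ¬(F ∧ T) ∨ ¬F
  step 1: (¬F ∨ ¬T) ∨ ¬F
  step 2: (T ∨ ¬T) ∨ ¬F
  step 3: T ∨ ¬F
  step 4: T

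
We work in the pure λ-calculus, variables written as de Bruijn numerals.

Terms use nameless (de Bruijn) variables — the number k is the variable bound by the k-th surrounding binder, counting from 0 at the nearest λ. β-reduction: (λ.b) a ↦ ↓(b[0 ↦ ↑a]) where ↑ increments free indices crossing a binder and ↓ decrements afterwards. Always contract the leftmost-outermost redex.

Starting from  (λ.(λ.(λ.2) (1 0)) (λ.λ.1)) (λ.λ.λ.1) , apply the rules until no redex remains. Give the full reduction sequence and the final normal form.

Answer: normal form = λ.λ.λ.1  (in 3 steps)

Working:
  start: (λ.(λ.(λ.2) (1 0)) (λ.λ.1)) (λ.λ.λ.1)
  step 1: (λ.(λ.λ.λ.λ.1) ((λ.λ.λ.1) 0)) (λ.λ.1)
  step 2: (λ.λ.λ.λ.1) ((λ.λ.λ.1) (λ.λ.1))
  step 3: λ.λ.λ.1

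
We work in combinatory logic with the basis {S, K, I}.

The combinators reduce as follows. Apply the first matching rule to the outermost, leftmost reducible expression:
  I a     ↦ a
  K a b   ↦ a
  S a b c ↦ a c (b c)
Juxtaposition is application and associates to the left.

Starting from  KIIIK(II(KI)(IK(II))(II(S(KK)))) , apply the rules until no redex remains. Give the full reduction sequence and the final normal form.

Answer: normal form = K(S(KK))  (in 9 steps)

Reduction:
  start: KIIIK(II(KI)(IK(II))(II(S(KK))))
  →1  IIK(II(KI)(IK(II))(II(S(KK))))
  →2  IK(II(KI)(IK(II))(II(S(KK))))
  →3  K(II(KI)(IK(II))(II(S(KK))))
  →4  K(I(KI)(IK(II))(II(S(KK))))
  →5  K(KI(IK(II))(II(S(KK))))
  →6  K(I(II(S(KK))))
  →7  K(II(S(KK)))
  →8  K(I(S(KK)))
  →9  K(S(KK))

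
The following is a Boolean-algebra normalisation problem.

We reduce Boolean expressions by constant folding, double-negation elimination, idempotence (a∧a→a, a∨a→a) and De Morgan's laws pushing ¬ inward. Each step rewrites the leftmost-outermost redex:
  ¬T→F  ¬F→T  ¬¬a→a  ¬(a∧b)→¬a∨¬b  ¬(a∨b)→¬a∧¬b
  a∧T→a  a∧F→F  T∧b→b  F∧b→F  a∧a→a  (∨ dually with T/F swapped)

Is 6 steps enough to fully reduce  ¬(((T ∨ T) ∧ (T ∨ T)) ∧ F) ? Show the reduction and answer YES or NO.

Answer: NO — after 6 steps the term is F ∨ ¬F, not yet normal

Reduction:
  start: ¬(((T ∨ T) ∧ (T ∨ T)) ∧ F)
  →1  ¬((T ∨ T) ∧ (T ∨ T)) ∨ ¬F
  →2  (¬(T ∨ T) ∨ ¬(T ∨ T)) ∨ ¬F
  →3  ¬(T ∨ T) ∨ ¬F
  →4  (¬T ∧ ¬T) ∨ ¬F
  →5  ¬T ∨ ¬F
  →6  F ∨ ¬F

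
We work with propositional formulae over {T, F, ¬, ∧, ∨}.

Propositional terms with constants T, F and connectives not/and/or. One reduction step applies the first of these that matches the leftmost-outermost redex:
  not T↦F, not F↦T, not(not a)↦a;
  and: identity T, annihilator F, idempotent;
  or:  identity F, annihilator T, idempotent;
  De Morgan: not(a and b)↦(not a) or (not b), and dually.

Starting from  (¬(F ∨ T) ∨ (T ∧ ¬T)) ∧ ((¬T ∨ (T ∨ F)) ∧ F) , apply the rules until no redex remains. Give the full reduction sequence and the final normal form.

  start: (¬(F ∨ T) ∨ (T ∧ ¬T)) ∧ ((¬T ∨ (T ∨ F)) ∧ F)
  step 1: ((¬F ∧ ¬T) ∨ (T ∧ ¬T)) ∧ ((¬T ∨ (T ∨ F)) ∧ F)
  step 2: ((T ∧ ¬T) ∨ (T ∧ ¬T)) ∧ ((¬T ∨ (T ∨ F)) ∧ F)
  step 3: (T ∧ ¬T) ∧ ((¬T ∨ (T ∨ F)) ∧ F)
  step 4: ¬T ∧ ((¬T ∨ (T ∨ F)) ∧ F)
  step 5: F ∧ ((¬T ∨ (T ∨ F)) ∧ F)
  step 6: F

Answer: normal form = F  (in 6 steps)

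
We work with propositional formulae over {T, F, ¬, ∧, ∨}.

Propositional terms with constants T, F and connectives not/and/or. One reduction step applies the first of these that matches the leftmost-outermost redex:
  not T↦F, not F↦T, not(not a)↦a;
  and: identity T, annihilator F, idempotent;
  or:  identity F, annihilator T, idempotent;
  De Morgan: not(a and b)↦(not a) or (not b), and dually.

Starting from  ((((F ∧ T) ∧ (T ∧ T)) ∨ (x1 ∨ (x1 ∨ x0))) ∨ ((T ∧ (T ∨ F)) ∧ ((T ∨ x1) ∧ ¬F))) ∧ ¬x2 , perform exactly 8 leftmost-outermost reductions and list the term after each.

  start: ((((F ∧ T) ∧ (T ∧ T)) ∨ (x1 ∨ (x1 ∨ x0))) ∨ ((T ∧ (T ∨ F)) ∧ ((T ∨ x1) ∧ ¬F))) ∧ ¬x2
  [1] (((F ∧ (T ∧ T)) ∨ (x1 ∨ (x1 ∨ x0))) ∨ ((T ∧ (T ∨ F)) ∧ ((T ∨ x1) ∧ ¬F))) ∧ ¬x2
  [2] ((F ∨ (x1 ∨ (x1 ∨ x0))) ∨ ((T ∧ (T ∨ F)) ∧ ((T ∨ x1) ∧ ¬F))) ∧ ¬x2
  [3] ((x1 ∨ (x1 ∨ x0)) ∨ ((T ∧ (T ∨ F)) ∧ ((T ∨ x1) ∧ ¬F))) ∧ ¬x2
  [4] ((x1 ∨ (x1 ∨ x0)) ∨ ((T ∨ F) ∧ ((T ∨ x1) ∧ ¬F))) ∧ ¬x2
  [5] ((x1 ∨ (x1 ∨ x0)) ∨ (T ∧ ((T ∨ x1) ∧ ¬F))) ∧ ¬x2
  [6] ((x1 ∨ (x1 ∨ x0)) ∨ ((T ∨ x1) ∧ ¬F)) ∧ ¬x2
  [7] ((x1 ∨ (x1 ∨ x0)) ∨ (T ∧ ¬F)) ∧ ¬x2
  [8] ((x1 ∨ (x1 ∨ x0)) ∨ ¬F) ∧ ¬x2

Answer: after 8 steps: ((x1 ∨ (x1 ∨ x0)) ∨ ¬F) ∧ ¬x2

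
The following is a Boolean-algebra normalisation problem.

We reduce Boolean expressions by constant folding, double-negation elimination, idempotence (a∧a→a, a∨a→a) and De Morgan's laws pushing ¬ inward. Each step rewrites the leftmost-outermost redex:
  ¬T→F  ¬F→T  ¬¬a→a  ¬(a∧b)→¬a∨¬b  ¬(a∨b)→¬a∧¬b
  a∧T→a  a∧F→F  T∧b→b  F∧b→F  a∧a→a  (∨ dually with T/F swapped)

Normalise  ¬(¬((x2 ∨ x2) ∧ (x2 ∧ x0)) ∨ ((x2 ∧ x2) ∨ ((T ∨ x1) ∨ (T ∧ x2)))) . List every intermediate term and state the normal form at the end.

Answer: normal form = F  (in 13 steps)

Derivation:
  start: ¬(¬((x2 ∨ x2) ∧ (x2 ∧ x0)) ∨ ((x2 ∧ x2) ∨ ((T ∨ x1) ∨ (T ∧ x2))))
  step 1: ¬¬((x2 ∨ x2) ∧ (x2 ∧ x0)) ∧ ¬((x2 ∧ x2) ∨ ((T ∨ x1) ∨ (T ∧ x2)))
  step 2: ((x2 ∨ x2) ∧ (x2 ∧ x0)) ∧ ¬((x2 ∧ x2) ∨ ((T ∨ x1) ∨ (T ∧ x2)))
  step 3: (x2 ∧ (x2 ∧ x0)) ∧ ¬((x2 ∧ x2) ∨ ((T ∨ x1) ∨ (T ∧ x2)))
  step 4: (x2 ∧ (x2 ∧ x0)) ∧ (¬(x2 ∧ x2) ∧ ¬((T ∨ x1) ∨ (T ∧ x2)))
  step 5: (x2 ∧ (x2 ∧ x0)) ∧ ((¬x2 ∨ ¬x2) ∧ ¬((T ∨ x1) ∨ (T ∧ x2)))
  step 6: (x2 ∧ (x2 ∧ x0)) ∧ (¬x2 ∧ ¬((T ∨ x1) ∨ (T ∧ x2)))
  step 7: (x2 ∧ (x2 ∧ x0)) ∧ (¬x2 ∧ (¬(T ∨ x1) ∧ ¬(T ∧ x2)))
  step 8: (x2 ∧ (x2 ∧ x0)) ∧ (¬x2 ∧ ((¬T ∧ ¬x1) ∧ ¬(T ∧ x2)))
  step 9: (x2 ∧ (x2 ∧ x0)) ∧ (¬x2 ∧ ((F ∧ ¬x1) ∧ ¬(T ∧ x2)))
  step 10: (x2 ∧ (x2 ∧ x0)) ∧ (¬x2 ∧ (F ∧ ¬(T ∧ x2)))
  step 11: (x2 ∧ (x2 ∧ x0)) ∧ (¬x2 ∧ F)
  step 12: (x2 ∧ (x2 ∧ x0)) ∧ F
  step 13: F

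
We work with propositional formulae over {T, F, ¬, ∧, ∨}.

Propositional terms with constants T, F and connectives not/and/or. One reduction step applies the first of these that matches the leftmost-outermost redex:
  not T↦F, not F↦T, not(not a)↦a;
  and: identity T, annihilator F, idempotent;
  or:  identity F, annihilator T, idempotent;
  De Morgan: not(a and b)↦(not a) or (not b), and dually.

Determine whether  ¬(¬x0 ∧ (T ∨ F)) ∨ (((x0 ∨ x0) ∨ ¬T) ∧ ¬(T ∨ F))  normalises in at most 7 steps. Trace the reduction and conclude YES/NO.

Answer: NO — after 7 steps the term is x0 ∨ ((x0 ∨ ¬T) ∧ ¬(T ∨ F)), not yet normal

Working:
  start: ¬(¬x0 ∧ (T ∨ F)) ∨ (((x0 ∨ x0) ∨ ¬T) ∧ ¬(T ∨ F))
  →1  (¬¬x0 ∨ ¬(T ∨ F)) ∨ (((x0 ∨ x0) ∨ ¬T) ∧ ¬(T ∨ F))
  →2  (x0 ∨ ¬(T ∨ F)) ∨ (((x0 ∨ x0) ∨ ¬T) ∧ ¬(T ∨ F))
  →3  (x0 ∨ (¬T ∧ ¬F)) ∨ (((x0 ∨ x0) ∨ ¬T) ∧ ¬(T ∨ F))
  →4  (x0 ∨ (F ∧ ¬F)) ∨ (((x0 ∨ x0) ∨ ¬T) ∧ ¬(T ∨ F))
  →5  (x0 ∨ F) ∨ (((x0 ∨ x0) ∨ ¬T) ∧ ¬(T ∨ F))
  →6  x0 ∨ (((x0 ∨ x0) ∨ ¬T) ∧ ¬(T ∨ F))
  →7  x0 ∨ ((x0 ∨ ¬T) ∧ ¬(T ∨ F))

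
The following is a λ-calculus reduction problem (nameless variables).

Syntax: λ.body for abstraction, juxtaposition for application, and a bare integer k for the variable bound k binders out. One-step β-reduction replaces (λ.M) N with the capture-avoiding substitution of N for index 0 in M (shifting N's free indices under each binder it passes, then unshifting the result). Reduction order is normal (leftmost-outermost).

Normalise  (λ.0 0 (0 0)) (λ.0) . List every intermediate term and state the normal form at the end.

  start: (λ.0 0 (0 0)) (λ.0)
  [1] (λ.0) (λ.0) ((λ.0) (λ.0))
  [2] (λ.0) ((λ.0) (λ.0))
  [3] (λ.0) (λ.0)
  [4] λ.0

Answer: normal form = λ.0  (in 4 steps)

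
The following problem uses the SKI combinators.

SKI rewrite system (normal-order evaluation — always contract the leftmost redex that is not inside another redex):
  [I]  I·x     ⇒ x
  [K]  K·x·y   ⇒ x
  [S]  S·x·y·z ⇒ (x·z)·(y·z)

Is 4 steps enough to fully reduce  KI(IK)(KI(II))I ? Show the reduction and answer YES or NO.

  start: KI(IK)(KI(II))I
  step 1: I(KI(II))I
  step 2: KI(II)I
  step 3: II
  step 4: I

Answer: YES — reaches normal form I in 4 ≤ 4 steps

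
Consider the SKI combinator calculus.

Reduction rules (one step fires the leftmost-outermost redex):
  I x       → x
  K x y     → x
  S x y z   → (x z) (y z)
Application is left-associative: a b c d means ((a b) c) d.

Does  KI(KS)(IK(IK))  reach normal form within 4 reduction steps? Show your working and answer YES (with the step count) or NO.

Answer: YES — reaches normal form KK in 4 ≤ 4 steps

Derivation:
  start: KI(KS)(IK(IK))
  step 1: I(IK(IK))
  step 2: IK(IK)
  step 3: K(IK)
  step 4: KK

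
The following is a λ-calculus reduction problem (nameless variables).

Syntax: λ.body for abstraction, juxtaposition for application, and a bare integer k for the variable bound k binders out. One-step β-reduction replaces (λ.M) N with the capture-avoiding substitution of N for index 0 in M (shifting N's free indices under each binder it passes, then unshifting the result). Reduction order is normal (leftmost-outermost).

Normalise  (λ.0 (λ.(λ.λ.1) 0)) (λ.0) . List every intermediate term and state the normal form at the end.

Answer: normal form = λ.λ.1  (in 3 steps)

Derivation:
  start: (λ.0 (λ.(λ.λ.1) 0)) (λ.0)
  →1  (λ.0) (λ.(λ.λ.1) 0)
  →2  λ.(λ.λ.1) 0
  →3  λ.λ.1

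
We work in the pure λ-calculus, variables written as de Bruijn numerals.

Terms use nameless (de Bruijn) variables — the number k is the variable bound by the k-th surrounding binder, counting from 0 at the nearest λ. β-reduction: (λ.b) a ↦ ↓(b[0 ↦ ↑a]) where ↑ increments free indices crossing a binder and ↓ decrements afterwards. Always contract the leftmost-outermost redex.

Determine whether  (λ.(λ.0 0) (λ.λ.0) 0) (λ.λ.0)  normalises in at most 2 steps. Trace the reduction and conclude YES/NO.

  start: (λ.(λ.0 0) (λ.λ.0) 0) (λ.λ.0)
  →1  (λ.0 0) (λ.λ.0) (λ.λ.0)
  →2  (λ.λ.0) (λ.λ.0) (λ.λ.0)

Answer: NO — after 2 steps the term is (λ.λ.0) (λ.λ.0) (λ.λ.0), not yet normal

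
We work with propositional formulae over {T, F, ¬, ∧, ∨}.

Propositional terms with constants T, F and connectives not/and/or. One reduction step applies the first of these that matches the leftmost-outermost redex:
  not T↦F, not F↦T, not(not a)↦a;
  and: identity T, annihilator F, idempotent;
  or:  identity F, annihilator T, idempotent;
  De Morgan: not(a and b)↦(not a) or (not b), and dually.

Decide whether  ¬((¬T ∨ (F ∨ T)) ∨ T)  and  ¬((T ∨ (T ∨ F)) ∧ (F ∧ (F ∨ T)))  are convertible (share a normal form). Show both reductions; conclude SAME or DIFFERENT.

Answer: DIFFERENT — A ⇓ F, B ⇓ T

Reduction:
Term A:
  start: ¬((¬T ∨ (F ∨ T)) ∨ T)
  [1] ¬(¬T ∨ (F ∨ T)) ∧ ¬T
  [2] (¬¬T ∧ ¬(F ∨ T)) ∧ ¬T
  [3] (T ∧ ¬(F ∨ T)) ∧ ¬T
  [4] ¬(F ∨ T) ∧ ¬T
  [5] (¬F ∧ ¬T) ∧ ¬T
  [6] (T ∧ ¬T) ∧ ¬T
  [7] ¬T ∧ ¬T
  [8] ¬T
  [9] F

Term B:
  start: ¬((T ∨ (T ∨ F)) ∧ (F ∧ (F ∨ T)))
  [1] ¬(T ∨ (T ∨ F)) ∨ ¬(F ∧ (F ∨ T))
  [2] (¬T ∧ ¬(T ∨ F)) ∨ ¬(F ∧ (F ∨ T))
  [3] (F ∧ ¬(T ∨ F)) ∨ ¬(F ∧ (F ∨ T))
  [4] F ∨ ¬(F ∧ (F ∨ T))
  [5] ¬(F ∧ (F ∨ T))
  [6] ¬F ∨ ¬(F ∨ T)
  [7] T ∨ ¬(F ∨ T)
  [8] T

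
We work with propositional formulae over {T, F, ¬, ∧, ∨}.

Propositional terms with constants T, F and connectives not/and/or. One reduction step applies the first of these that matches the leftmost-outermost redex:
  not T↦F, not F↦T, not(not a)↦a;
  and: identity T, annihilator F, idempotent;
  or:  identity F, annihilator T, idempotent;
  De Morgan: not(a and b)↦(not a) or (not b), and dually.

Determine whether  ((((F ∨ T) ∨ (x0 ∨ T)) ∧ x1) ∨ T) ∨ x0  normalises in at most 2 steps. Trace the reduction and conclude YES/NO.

Answer: YES — reaches normal form T in 2 ≤ 2 steps

Reduction:
  start: ((((F ∨ T) ∨ (x0 ∨ T)) ∧ x1) ∨ T) ∨ x0
  [1] T ∨ x0
  [2] T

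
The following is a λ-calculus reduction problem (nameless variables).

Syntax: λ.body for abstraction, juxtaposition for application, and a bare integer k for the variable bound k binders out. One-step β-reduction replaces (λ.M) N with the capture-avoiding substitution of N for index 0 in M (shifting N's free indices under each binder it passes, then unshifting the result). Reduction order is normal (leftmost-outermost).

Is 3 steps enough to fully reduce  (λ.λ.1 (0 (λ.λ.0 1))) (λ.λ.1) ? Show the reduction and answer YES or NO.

Answer: YES — reaches normal form λ.λ.1 (λ.λ.0 1) in 2 ≤ 3 steps

Reduction:
  start: (λ.λ.1 (0 (λ.λ.0 1))) (λ.λ.1)
  step 1: λ.(λ.λ.1) (0 (λ.λ.0 1))
  step 2: λ.λ.1 (λ.λ.0 1)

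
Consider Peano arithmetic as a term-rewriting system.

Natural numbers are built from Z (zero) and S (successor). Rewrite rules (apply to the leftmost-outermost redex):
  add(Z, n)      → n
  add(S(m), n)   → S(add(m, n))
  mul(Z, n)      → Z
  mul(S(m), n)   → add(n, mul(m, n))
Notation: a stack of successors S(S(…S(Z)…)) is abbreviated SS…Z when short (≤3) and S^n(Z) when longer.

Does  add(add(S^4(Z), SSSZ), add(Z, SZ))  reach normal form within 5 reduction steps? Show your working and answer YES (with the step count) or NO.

Answer: NO — after 5 steps the term is S(S(add(S(add(SZ, SSSZ)), add(Z, SZ)))), not yet normal

Working:
  start: add(add(S^4(Z), SSSZ), add(Z, SZ))
  [1] add(S(add(SSSZ, SSSZ)), add(Z, SZ))
  [2] S(add(add(SSSZ, SSSZ), add(Z, SZ)))
  [3] S(add(S(add(SSZ, SSSZ)), add(Z, SZ)))
  [4] S(S(add(add(SSZ, SSSZ), add(Z, SZ))))
  [5] S(S(add(S(add(SZ, SSSZ)), add(Z, SZ))))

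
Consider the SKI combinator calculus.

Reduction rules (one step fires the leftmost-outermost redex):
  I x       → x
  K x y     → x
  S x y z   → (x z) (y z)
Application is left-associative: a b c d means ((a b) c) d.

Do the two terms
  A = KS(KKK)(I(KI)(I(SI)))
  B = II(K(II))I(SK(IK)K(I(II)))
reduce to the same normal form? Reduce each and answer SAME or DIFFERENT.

Answer: DIFFERENT — A ⇓ SI, B ⇓ KI

Derivation:
Term A:
  start: KS(KKK)(I(KI)(I(SI)))
  [1] S(I(KI)(I(SI)))
  [2] S(KI(I(SI)))
  [3] SI

Term B:
  start: II(K(II))I(SK(IK)K(I(II)))
  [1] I(K(II))I(SK(IK)K(I(II)))
  [2] K(II)I(SK(IK)K(I(II)))
  [3] II(SK(IK)K(I(II)))
  [4] I(SK(IK)K(I(II)))
  [5] SK(IK)K(I(II))
  [6] KK(IKK)(I(II))
  [7] K(I(II))
  [8] K(II)
  [9] KI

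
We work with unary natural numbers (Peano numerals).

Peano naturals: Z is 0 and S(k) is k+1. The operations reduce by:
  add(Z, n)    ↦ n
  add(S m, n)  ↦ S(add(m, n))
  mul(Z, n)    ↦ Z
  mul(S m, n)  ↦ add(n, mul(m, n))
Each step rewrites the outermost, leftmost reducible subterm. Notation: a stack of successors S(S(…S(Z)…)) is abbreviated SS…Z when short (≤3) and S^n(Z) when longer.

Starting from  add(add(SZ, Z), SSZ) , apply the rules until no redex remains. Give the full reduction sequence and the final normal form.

  start: add(add(SZ, Z), SSZ)
  →1  add(S(add(Z, Z)), SSZ)
  →2  S(add(add(Z, Z), SSZ))
  →3  S(add(Z, SSZ))
  →4  SSSZ

Answer: normal form = SSSZ  (in 4 steps)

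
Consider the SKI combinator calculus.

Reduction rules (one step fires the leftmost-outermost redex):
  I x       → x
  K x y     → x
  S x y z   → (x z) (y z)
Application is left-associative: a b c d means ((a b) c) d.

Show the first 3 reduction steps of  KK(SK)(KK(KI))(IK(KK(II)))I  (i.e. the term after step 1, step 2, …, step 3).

Answer: after 3 steps: KI

Reduction:
  start: KK(SK)(KK(KI))(IK(KK(II)))I
  step 1: K(KK(KI))(IK(KK(II)))I
  step 2: KK(KI)I
  step 3: KI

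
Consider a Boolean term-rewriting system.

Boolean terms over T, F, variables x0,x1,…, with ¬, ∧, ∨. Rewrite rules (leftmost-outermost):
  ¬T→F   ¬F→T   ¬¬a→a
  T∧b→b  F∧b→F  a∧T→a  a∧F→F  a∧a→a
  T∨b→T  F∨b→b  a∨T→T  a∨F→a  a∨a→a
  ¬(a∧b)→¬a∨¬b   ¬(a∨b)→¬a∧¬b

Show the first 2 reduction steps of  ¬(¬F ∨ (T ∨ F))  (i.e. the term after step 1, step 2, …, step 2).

  start: ¬(¬F ∨ (T ∨ F))
  step 1: ¬¬F ∧ ¬(T ∨ F)
  step 2: F ∧ ¬(T ∨ F)

Answer: after 2 steps: F ∧ ¬(T ∨ F)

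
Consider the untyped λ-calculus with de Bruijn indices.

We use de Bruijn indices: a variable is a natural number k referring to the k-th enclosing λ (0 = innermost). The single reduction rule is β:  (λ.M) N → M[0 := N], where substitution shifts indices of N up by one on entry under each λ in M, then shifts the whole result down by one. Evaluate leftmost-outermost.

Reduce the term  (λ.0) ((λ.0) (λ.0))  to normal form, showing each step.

  start: (λ.0) ((λ.0) (λ.0))
  [1] (λ.0) (λ.0)
  [2] λ.0

Answer: normal form = λ.0  (in 2 steps)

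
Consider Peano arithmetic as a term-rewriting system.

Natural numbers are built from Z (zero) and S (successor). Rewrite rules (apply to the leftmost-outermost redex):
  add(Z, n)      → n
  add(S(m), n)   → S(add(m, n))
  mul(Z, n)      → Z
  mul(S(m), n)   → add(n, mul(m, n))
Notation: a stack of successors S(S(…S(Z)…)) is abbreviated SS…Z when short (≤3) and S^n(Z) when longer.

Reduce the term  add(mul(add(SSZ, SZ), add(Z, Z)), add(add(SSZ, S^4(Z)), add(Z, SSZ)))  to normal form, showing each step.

Answer: normal form = S^8(Z)  (in 25 steps)

Derivation:
  start: add(mul(add(SSZ, SZ), add(Z, Z)), add(add(SSZ, S^4(Z)), add(Z, SSZ)))
  [1] add(mul(S(add(SZ, SZ)), add(Z, Z)), add(add(SSZ, S^4(Z)), add(Z, SSZ)))
  [2] add(add(add(Z, Z), mul(add(SZ, SZ), add(Z, Z))), add(add(SSZ, S^4(Z)), add(Z, SSZ)))
  [3] add(add(Z, mul(add(SZ, SZ), add(Z, Z))), add(add(SSZ, S^4(Z)), add(Z, SSZ)))
  [4] add(mul(add(SZ, SZ), add(Z, Z)), add(add(SSZ, S^4(Z)), add(Z, SSZ)))
  [5] add(mul(S(add(Z, SZ)), add(Z, Z)), add(add(SSZ, S^4(Z)), add(Z, SSZ)))
  [6] add(add(add(Z, Z), mul(add(Z, SZ), add(Z, Z))), add(add(SSZ, S^4(Z)), add(Z, SSZ)))
  [7] add(add(Z, mul(add(Z, SZ), add(Z, Z))), add(add(SSZ, S^4(Z)), add(Z, SSZ)))
  [8] add(mul(add(Z, SZ), add(Z, Z)), add(add(SSZ, S^4(Z)), add(Z, SSZ)))
  [9] add(mul(SZ, add(Z, Z)), add(add(SSZ, S^4(Z)), add(Z, SSZ)))
  [10] add(add(add(Z, Z), mul(Z, add(Z, Z))), add(add(SSZ, S^4(Z)), add(Z, SSZ)))
  [11] add(add(Z, mul(Z, add(Z, Z))), add(add(SSZ, S^4(Z)), add(Z, SSZ)))
  [12] add(mul(Z, add(Z, Z)), add(add(SSZ, S^4(Z)), add(Z, SSZ)))
  [13] add(Z, add(add(SSZ, S^4(Z)), add(Z, SSZ)))
  [14] add(add(SSZ, S^4(Z)), add(Z, SSZ))
  [15] add(S(add(SZ, S^4(Z))), add(Z, SSZ))
  [16] S(add(add(SZ, S^4(Z)), add(Z, SSZ)))
  [17] S(add(S(add(Z, S^4(Z))), add(Z, SSZ)))
  [18] S(S(add(add(Z, S^4(Z)), add(Z, SSZ))))
  [19] S(S(add(S^4(Z), add(Z, SSZ))))
  [20] S(S(S(add(SSSZ, add(Z, SSZ)))))
  [21] S(S(S(S(add(SSZ, add(Z, SSZ))))))
  [22] S(S(S(S(S(add(SZ, add(Z, SSZ)))))))
  [23] S(S(S(S(S(S(add(Z, add(Z, SSZ))))))))
  [24] S(S(S(S(S(S(add(Z, SSZ)))))))
  [25] S^8(Z)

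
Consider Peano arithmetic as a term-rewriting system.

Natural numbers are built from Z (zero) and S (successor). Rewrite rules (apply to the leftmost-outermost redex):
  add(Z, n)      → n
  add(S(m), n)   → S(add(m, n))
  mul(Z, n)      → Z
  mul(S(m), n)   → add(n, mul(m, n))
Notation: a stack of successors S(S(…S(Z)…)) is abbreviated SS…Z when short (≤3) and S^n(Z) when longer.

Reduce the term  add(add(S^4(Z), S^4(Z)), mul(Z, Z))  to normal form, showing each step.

  start: add(add(S^4(Z), S^4(Z)), mul(Z, Z))
  [1] add(S(add(SSSZ, S^4(Z))), mul(Z, Z))
  [2] S(add(add(SSSZ, S^4(Z)), mul(Z, Z)))
  [3] S(add(S(add(SSZ, S^4(Z))), mul(Z, Z)))
  [4] S(S(add(add(SSZ, S^4(Z)), mul(Z, Z))))
  [5] S(S(add(S(add(SZ, S^4(Z))), mul(Z, Z))))
  [6] S(S(S(add(add(SZ, S^4(Z)), mul(Z, Z)))))
  [7] S(S(S(add(S(add(Z, S^4(Z))), mul(Z, Z)))))
  [8] S(S(S(S(add(add(Z, S^4(Z)), mul(Z, Z))))))
  [9] S(S(S(S(add(S^4(Z), mul(Z, Z))))))
  [10] S(S(S(S(S(add(SSSZ, mul(Z, Z)))))))
  [11] S(S(S(S(S(S(add(SSZ, mul(Z, Z))))))))
  [12] S(S(S(S(S(S(S(add(SZ, mul(Z, Z)))))))))
  [13] S(S(S(S(S(S(S(S(add(Z, mul(Z, Z))))))))))
  [14] S(S(S(S(S(S(S(S(mul(Z, Z)))))))))
  [15] S^8(Z)

Answer: normal form = S^8(Z)  (in 15 steps)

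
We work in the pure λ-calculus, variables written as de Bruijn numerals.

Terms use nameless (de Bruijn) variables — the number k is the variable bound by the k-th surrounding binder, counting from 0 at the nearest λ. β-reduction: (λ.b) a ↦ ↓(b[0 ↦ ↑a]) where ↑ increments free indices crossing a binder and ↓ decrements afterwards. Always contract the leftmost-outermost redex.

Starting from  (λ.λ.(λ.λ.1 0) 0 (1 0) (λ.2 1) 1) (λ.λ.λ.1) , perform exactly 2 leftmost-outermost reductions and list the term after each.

Answer: after 2 steps: λ.(λ.1 0) ((λ.λ.λ.1) 0) (λ.(λ.λ.λ.1) 1) (λ.λ.λ.1)

Working:
  start: (λ.λ.(λ.λ.1 0) 0 (1 0) (λ.2 1) 1) (λ.λ.λ.1)
  step 1: λ.(λ.λ.1 0) 0 ((λ.λ.λ.1) 0) (λ.(λ.λ.λ.1) 1) (λ.λ.λ.1)
  step 2: λ.(λ.1 0) ((λ.λ.λ.1) 0) (λ.(λ.λ.λ.1) 1) (λ.λ.λ.1)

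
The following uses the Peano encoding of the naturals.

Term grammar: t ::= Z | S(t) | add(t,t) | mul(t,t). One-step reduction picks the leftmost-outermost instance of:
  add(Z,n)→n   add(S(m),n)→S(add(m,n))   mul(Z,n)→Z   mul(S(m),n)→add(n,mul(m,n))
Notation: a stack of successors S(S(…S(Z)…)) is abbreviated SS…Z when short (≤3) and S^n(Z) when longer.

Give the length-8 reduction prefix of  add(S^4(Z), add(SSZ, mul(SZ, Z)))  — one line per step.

  start: add(S^4(Z), add(SSZ, mul(SZ, Z)))
  →1  S(add(SSSZ, add(SSZ, mul(SZ, Z))))
  →2  S(S(add(SSZ, add(SSZ, mul(SZ, Z)))))
  →3  S(S(S(add(SZ, add(SSZ, mul(SZ, Z))))))
  →4  S(S(S(S(add(Z, add(SSZ, mul(SZ, Z)))))))
  →5  S(S(S(S(add(SSZ, mul(SZ, Z))))))
  →6  S(S(S(S(S(add(SZ, mul(SZ, Z)))))))
  →7  S(S(S(S(S(S(add(Z, mul(SZ, Z))))))))
  →8  S(S(S(S(S(S(mul(SZ, Z)))))))

Answer: after 8 steps: S(S(S(S(S(S(mul(SZ, Z)))))))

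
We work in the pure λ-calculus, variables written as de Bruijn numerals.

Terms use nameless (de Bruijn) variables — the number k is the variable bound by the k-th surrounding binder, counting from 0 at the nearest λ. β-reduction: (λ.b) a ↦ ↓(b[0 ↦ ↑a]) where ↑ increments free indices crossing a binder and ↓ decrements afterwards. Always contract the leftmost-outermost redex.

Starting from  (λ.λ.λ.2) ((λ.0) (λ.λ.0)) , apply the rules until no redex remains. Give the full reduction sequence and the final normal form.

  start: (λ.λ.λ.2) ((λ.0) (λ.λ.0))
  →1  λ.λ.(λ.0) (λ.λ.0)
  →2  λ.λ.λ.λ.0

Answer: normal form = λ.λ.λ.λ.0  (in 2 steps)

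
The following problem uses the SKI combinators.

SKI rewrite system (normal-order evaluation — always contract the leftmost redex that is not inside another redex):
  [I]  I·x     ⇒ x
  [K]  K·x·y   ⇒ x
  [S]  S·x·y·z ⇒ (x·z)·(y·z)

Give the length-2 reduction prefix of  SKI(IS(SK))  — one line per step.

  start: SKI(IS(SK))
  step 1: K(IS(SK))(I(IS(SK)))
  step 2: IS(SK)

Answer: after 2 steps: IS(SK)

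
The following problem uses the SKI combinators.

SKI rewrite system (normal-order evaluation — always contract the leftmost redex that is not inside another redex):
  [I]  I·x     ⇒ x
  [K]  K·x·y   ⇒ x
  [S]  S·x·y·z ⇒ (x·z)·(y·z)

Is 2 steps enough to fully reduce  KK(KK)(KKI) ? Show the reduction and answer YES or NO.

  start: KK(KK)(KKI)
  step 1: K(KKI)
  step 2: KK

Answer: YES — reaches normal form KK in 2 ≤ 2 steps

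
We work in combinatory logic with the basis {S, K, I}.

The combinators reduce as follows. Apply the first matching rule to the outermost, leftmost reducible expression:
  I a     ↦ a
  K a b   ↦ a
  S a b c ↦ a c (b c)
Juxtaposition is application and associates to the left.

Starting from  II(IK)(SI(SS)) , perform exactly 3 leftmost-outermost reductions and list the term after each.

  start: II(IK)(SI(SS))
  [1] I(IK)(SI(SS))
  [2] IK(SI(SS))
  [3] K(SI(SS))

Answer: after 3 steps: K(SI(SS))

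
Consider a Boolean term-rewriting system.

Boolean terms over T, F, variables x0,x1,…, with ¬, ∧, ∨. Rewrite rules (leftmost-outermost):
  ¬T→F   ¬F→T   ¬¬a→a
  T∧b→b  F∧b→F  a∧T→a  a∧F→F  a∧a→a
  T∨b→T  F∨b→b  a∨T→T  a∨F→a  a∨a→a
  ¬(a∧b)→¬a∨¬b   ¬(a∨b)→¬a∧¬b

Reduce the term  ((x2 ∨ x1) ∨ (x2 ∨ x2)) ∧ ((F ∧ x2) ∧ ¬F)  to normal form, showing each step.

Answer: normal form = F  (in 4 steps)

Working:
  start: ((x2 ∨ x1) ∨ (x2 ∨ x2)) ∧ ((F ∧ x2) ∧ ¬F)
  [1] ((x2 ∨ x1) ∨ x2) ∧ ((F ∧ x2) ∧ ¬F)
  [2] ((x2 ∨ x1) ∨ x2) ∧ (F ∧ ¬F)
  [3] ((x2 ∨ x1) ∨ x2) ∧ F
  [4] F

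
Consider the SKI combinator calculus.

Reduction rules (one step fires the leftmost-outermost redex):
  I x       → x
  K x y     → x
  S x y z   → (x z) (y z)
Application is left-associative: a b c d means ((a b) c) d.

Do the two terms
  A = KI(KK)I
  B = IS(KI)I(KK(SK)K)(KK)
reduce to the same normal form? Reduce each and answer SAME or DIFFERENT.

Term A:
  start: KI(KK)I
  →1  II
  →2  I

Term B:
  start: IS(KI)I(KK(SK)K)(KK)
  →1  S(KI)I(KK(SK)K)(KK)
  →2  KI(KK(SK)K)(I(KK(SK)K))(KK)
  →3  I(I(KK(SK)K))(KK)
  →4  I(KK(SK)K)(KK)
  →5  KK(SK)K(KK)
  →6  KK(KK)
  →7  K

Answer: DIFFERENT — A ⇓ I, B ⇓ K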